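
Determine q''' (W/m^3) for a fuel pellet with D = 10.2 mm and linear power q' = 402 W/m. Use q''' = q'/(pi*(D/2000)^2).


r = D / 2 / 1000 = 10.2 / 2 / 1000 = 0.0051 m
q''' = q' / (pi * r^2)
q''' = 402 / (pi * 0.0051^2)
q''' = 4.9197e+06 W/m^3

4.9197e+06


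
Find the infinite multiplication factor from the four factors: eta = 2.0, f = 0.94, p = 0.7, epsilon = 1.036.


k_inf = eta * f * p * epsilon
k_inf = 2.0 * 0.94 * 0.7 * 1.036
k_inf = 1.3634

1.3634


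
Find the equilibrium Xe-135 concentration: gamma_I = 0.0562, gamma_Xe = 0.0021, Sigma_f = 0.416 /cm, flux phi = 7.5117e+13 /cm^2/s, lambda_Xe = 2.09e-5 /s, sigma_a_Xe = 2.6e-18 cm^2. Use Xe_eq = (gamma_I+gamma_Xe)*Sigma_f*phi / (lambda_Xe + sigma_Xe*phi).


Xe_eq = (gamma_I + gamma_Xe) * Sigma_f * phi / (lambda_Xe + sigma_Xe * phi)
Numerator = (0.0562 + 0.0021) * 0.416 * 7.5117e+13 = 1.821798e+12
Denominator = 2.09e-5 + 2.6e-18 * 7.5117e+13 = 2.162042e-04
Xe_eq = 1.821798e+12 / 2.162042e-04 = 8.4263e+15 /cm^3

8.4263e+15


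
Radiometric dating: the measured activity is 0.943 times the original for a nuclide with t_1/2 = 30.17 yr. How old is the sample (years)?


lambda = ln(2) / t_half = ln(2) / 30.17 = 0.02297472 /yr
t = -ln(A/A0) / lambda
t = -ln(0.943) / 0.02297472
t = 2.5545 yr

2.5545


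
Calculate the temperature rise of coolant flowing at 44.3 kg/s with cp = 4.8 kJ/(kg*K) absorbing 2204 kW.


dT = Q / (m_dot * cp)
dT = 2204 / (44.3 * 4.8)
dT = 10.365 C

10.365


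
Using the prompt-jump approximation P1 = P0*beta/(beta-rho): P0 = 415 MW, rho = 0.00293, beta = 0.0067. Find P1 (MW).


P1/P0 = beta / (beta - rho)
P1/P0 = 0.0067 / (0.0067 - 0.00293) = 1.777188
P1 = 415 * 1.777188 = 737.53 MW

737.53


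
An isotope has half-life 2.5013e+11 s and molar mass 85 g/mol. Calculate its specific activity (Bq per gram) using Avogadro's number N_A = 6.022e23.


lambda = ln(2) / t_half = ln(2) / 2.5013e+11 = 2.771148e-12 /s
SA = lambda * N_A / M
SA = 2.771148e-12 * 6.022e23 / 85
SA = 1.9633e+10 Bq/g

1.9633e+10


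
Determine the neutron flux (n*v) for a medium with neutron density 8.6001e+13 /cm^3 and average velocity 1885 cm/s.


phi = n * v
phi = 8.6001e+13 * 1885
phi = 1.6211e+17 /cm^2/s

1.6211e+17


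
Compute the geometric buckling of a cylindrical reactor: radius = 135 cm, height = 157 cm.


B^2 = (2.405/R)^2 + (pi/H)^2
B^2 = (2.405/135)^2 + (pi/157)^2
B^2 = 7.1777e-04 /cm^2

7.1777e-04


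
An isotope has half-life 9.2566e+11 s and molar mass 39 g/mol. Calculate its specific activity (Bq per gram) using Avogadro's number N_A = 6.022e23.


lambda = ln(2) / t_half = ln(2) / 9.2566e+11 = 7.488140e-13 /s
SA = lambda * N_A / M
SA = 7.488140e-13 * 6.022e23 / 39
SA = 1.1562e+10 Bq/g

1.1562e+10


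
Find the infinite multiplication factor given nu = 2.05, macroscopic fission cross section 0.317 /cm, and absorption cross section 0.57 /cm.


k_inf = nu * Sigma_f / Sigma_a
k_inf = 2.05 * 0.317 / 0.57
k_inf = 1.1401

1.1401


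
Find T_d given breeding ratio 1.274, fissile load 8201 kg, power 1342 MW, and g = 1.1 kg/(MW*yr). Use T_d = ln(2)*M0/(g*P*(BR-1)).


Breeding gain G = BR - 1 = 1.274 - 1 = 0.274
Fissile production rate = g * P * G = 1.1 * 1342 * 0.274 = 404.4788 kg/yr
T_d = ln(2) * M0 / (g * P * G)
T_d = ln(2) * 8201 / 404.4788 = 14.054 yr

14.054


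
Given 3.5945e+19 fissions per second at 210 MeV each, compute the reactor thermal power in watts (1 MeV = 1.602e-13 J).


P = fission_rate * E_MeV * 1.602e-13
P = 3.5945e+19 * 210 * 1.602e-13
P = 1.2093e+09 W

1.2093e+09


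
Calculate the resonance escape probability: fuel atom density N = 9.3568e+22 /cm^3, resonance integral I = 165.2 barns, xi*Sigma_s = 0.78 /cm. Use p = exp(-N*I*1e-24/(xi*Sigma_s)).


p = exp(-N * I * 1e-24 / (xi*Sigma_s))
p = exp(-9.3568e+22 * 165.2 * 1e-24 / 0.78)
p = 2.4745e-09

2.4745e-09


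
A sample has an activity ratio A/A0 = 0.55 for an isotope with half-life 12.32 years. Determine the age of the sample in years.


lambda = ln(2) / t_half = ln(2) / 12.32 = 0.05626195 /yr
t = -ln(A/A0) / lambda
t = -ln(0.55) / 0.05626195
t = 10.626 yr

10.626


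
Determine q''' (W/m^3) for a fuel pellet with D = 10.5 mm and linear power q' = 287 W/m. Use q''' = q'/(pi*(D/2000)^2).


r = D / 2 / 1000 = 10.5 / 2 / 1000 = 0.00525 m
q''' = q' / (pi * r^2)
q''' = 287 / (pi * 0.00525^2)
q''' = 3.3145e+06 W/m^3

3.3145e+06


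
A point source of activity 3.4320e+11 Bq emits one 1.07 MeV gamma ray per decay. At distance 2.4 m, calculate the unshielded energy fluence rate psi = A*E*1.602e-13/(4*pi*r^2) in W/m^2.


psi = A * E * 1.602e-13 / (4*pi*r^2)
psi = 3.4320e+11 * 1.07 * 1.602e-13 / (4*pi*2.4^2)
psi = 8.1276e-04 W/m^2

8.1276e-04


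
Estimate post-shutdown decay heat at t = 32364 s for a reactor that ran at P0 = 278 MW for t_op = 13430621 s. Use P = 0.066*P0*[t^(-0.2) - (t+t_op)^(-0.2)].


P/P0 = 0.066 * [t^(-0.2) - (t + t_op)^(-0.2)]
P/P0 = 0.066 * [32364^(-0.2) - (32364 + 13430621)^(-0.2)]
P/P0 = 0.066 * [0.1253105 - 0.03751213] = 0.005794692
P = 278 * 0.005794692 = 1.6109 MW

1.6109


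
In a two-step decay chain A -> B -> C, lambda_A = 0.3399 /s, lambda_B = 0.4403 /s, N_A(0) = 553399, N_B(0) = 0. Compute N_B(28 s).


N_B(t) = lambda_A * N_A0 / (lambda_B - lambda_A) * [exp(-lambda_A*t) - exp(-lambda_B*t)]
exp(-0.3399*28) = 7.357539e-05; exp(-0.4403*28) = 4.424293e-06
N_B = 0.3399 * 553399 / (0.4403 - 0.3399) * (7.357539e-05 - 4.424293e-06)
N_B = 129.56

129.56


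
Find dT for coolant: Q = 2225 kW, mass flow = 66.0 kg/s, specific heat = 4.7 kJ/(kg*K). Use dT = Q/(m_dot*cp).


dT = Q / (m_dot * cp)
dT = 2225 / (66.0 * 4.7)
dT = 7.1728 C

7.1728


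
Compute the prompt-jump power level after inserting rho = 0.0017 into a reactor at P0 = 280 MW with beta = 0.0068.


P1/P0 = beta / (beta - rho)
P1/P0 = 0.0068 / (0.0068 - 0.0017) = 1.333333
P1 = 280 * 1.333333 = 373.33 MW

373.33


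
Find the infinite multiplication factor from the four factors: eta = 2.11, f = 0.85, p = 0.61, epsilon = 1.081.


k_inf = eta * f * p * epsilon
k_inf = 2.11 * 0.85 * 0.61 * 1.081
k_inf = 1.1827

1.1827


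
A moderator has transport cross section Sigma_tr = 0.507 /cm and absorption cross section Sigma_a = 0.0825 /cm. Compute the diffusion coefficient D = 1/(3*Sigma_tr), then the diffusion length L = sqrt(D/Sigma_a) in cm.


D = 1 / (3 * Sigma_tr) = 1 / (3 * 0.507) = 0.6574622 cm
L = sqrt(D / Sigma_a)
L = sqrt(0.6574622 / 0.0825)
L = 2.8230 cm

2.8230


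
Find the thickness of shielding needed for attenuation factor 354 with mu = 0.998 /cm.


x = ln(factor) / mu
x = ln(354) / 0.998
x = 5.8811 cm

5.8811


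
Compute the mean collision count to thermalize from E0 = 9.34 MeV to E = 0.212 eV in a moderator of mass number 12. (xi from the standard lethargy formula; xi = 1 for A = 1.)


xi = 1 + (A-1)^2/(2A)*ln((A-1)/(A+1)) = 0.1577690 (for A = 12)
n = ln(E0/E) / xi
n = ln(9.34e6 / 0.212) / 0.1577690
n = ln(4.405660e+07) / 0.1577690 = 111.56

111.56


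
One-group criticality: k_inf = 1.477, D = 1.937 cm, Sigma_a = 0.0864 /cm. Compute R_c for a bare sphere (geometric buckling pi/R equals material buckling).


L^2 = D / Sigma_a = 1.937 / 0.0864 = 22.41898 cm^2
B_m^2 = (k_inf - 1) / L^2 = (1.477 - 1) / 22.41898 = 0.02127661 /cm^2
For a bare sphere: B_g = pi/R, so R_c = pi / sqrt(B_m^2)
R_c = pi / sqrt(0.02127661) = 21.538 cm

21.538


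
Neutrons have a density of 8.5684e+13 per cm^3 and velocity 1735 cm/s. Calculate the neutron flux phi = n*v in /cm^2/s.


phi = n * v
phi = 8.5684e+13 * 1735
phi = 1.4866e+17 /cm^2/s

1.4866e+17


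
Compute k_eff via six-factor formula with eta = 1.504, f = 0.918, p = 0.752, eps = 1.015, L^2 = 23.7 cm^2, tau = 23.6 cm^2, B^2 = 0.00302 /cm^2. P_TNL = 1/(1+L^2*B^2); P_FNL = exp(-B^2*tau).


k_inf = eta*f*p*eps = 1.504*0.918*0.752*1.015 = 1.053839
P_TNL = 1/(1 + L^2*B^2) = 1/(1 + 23.7*0.00302) = 0.9332067
P_FNL = exp(-B^2*tau) = exp(-0.00302*23.6) = 0.9312086
k_eff = k_inf * P_TNL * P_FNL = 1.053839 * 0.9332067 * 0.9312086
k_eff = 0.91580

0.91580


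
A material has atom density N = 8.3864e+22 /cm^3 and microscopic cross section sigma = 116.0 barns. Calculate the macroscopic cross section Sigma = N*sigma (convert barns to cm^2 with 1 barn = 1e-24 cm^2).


Sigma = N * sigma_barns * 1e-24
Sigma = 8.3864e+22 * 116.0 * 1e-24
Sigma = 9.7282 /cm

9.7282


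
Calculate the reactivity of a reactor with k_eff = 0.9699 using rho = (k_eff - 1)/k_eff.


rho = (k_eff - 1) / k_eff
rho = (0.9699 - 1) / 0.9699
rho = -0.031034

-0.031034


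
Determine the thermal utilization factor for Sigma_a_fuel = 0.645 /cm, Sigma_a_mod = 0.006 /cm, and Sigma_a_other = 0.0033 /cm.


f = Sigma_a_fuel / (Sigma_a_fuel + Sigma_a_mod + Sigma_a_other)
f = 0.645 / (0.645 + 0.006 + 0.0033)
f = 0.98579

0.98579


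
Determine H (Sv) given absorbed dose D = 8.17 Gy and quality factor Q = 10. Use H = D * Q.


H = D * Q
H = 8.17 * 10
H = 81.700 Sv

81.700


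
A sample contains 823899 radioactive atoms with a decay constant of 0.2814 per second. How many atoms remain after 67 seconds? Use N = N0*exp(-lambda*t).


N = N0 * exp(-lambda * t)
N = 823899 * exp(-0.2814 * 67)
N = 0.0053428

0.0053428


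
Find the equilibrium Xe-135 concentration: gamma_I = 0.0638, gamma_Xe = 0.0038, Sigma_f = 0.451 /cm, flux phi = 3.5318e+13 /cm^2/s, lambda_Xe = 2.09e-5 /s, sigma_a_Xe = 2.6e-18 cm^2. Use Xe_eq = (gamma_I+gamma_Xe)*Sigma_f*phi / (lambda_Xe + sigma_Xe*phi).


Xe_eq = (gamma_I + gamma_Xe) * Sigma_f * phi / (lambda_Xe + sigma_Xe * phi)
Numerator = (0.0638 + 0.0038) * 0.451 * 3.5318e+13 = 1.076761e+12
Denominator = 2.09e-5 + 2.6e-18 * 3.5318e+13 = 1.127268e-04
Xe_eq = 1.076761e+12 / 1.127268e-04 = 9.5520e+15 /cm^3

9.5520e+15


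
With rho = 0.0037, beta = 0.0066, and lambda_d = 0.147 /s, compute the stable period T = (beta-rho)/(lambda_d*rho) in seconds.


T = (beta - rho) / (lambda_d * rho)
T = (0.0066 - 0.0037) / (0.147 * 0.0037)
T = 5.3319 s

5.3319


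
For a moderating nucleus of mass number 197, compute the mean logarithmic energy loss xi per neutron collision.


xi = 1 + (A-1)^2/(2A) * ln((A-1)/(A+1))
xi = 1 + (197-1)^2/(2*197) * ln((197-1)/(197 +1))
xi = 0.010118

0.010118


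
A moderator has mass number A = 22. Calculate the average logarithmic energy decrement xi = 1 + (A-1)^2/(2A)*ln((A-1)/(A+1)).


xi = 1 + (A-1)^2/(2A) * ln((A-1)/(A+1))
xi = 1 + (22-1)^2/(2*22) * ln((22-1)/(22 +1))
xi = 0.088215

0.088215


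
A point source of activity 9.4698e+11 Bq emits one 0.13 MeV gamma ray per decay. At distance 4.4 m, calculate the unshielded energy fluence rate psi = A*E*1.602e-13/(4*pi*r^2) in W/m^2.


psi = A * E * 1.602e-13 / (4*pi*r^2)
psi = 9.4698e+11 * 0.13 * 1.602e-13 / (4*pi*4.4^2)
psi = 8.1065e-05 W/m^2

8.1065e-05


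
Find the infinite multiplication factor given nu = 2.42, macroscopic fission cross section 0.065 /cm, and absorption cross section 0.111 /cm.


k_inf = nu * Sigma_f / Sigma_a
k_inf = 2.42 * 0.065 / 0.111
k_inf = 1.4171

1.4171


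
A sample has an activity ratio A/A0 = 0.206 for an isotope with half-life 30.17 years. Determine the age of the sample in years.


lambda = ln(2) / t_half = ln(2) / 30.17 = 0.02297472 /yr
t = -ln(A/A0) / lambda
t = -ln(0.206) / 0.02297472
t = 68.766 yr

68.766


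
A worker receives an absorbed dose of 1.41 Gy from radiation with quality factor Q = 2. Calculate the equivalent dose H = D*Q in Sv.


H = D * Q
H = 1.41 * 2
H = 2.8200 Sv

2.8200


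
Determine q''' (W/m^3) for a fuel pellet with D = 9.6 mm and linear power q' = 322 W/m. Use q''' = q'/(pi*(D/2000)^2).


r = D / 2 / 1000 = 9.6 / 2 / 1000 = 0.0048 m
q''' = q' / (pi * r^2)
q''' = 322 / (pi * 0.0048^2)
q''' = 4.4486e+06 W/m^3

4.4486e+06


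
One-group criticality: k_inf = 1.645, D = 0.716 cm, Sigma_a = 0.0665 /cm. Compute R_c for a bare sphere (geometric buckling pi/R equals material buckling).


L^2 = D / Sigma_a = 0.716 / 0.0665 = 10.76692 cm^2
B_m^2 = (k_inf - 1) / L^2 = (1.645 - 1) / 10.76692 = 0.05990571 /cm^2
For a bare sphere: B_g = pi/R, so R_c = pi / sqrt(B_m^2)
R_c = pi / sqrt(0.05990571) = 12.836 cm

12.836


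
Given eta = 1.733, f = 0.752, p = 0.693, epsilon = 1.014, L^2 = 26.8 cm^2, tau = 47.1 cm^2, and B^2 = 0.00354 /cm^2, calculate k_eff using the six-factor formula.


k_inf = eta*f*p*eps = 1.733*0.752*0.693*1.014 = 0.9157725
P_TNL = 1/(1 + L^2*B^2) = 1/(1 + 26.8*0.00354) = 0.9133488
P_FNL = exp(-B^2*tau) = exp(-0.00354*47.1) = 0.8464247
k_eff = k_inf * P_TNL * P_FNL = 0.9157725 * 0.9133488 * 0.8464247
k_eff = 0.70797

0.70797


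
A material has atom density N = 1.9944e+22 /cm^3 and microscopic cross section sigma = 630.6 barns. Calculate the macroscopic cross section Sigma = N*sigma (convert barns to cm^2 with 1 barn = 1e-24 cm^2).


Sigma = N * sigma_barns * 1e-24
Sigma = 1.9944e+22 * 630.6 * 1e-24
Sigma = 12.577 /cm

12.577


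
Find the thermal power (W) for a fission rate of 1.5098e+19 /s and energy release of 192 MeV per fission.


P = fission_rate * E_MeV * 1.602e-13
P = 1.5098e+19 * 192 * 1.602e-13
P = 4.6439e+08 W

4.6439e+08


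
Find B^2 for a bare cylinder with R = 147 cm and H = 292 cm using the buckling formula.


B^2 = (2.405/R)^2 + (pi/H)^2
B^2 = (2.405/147)^2 + (pi/292)^2
B^2 = 3.8342e-04 /cm^2

3.8342e-04


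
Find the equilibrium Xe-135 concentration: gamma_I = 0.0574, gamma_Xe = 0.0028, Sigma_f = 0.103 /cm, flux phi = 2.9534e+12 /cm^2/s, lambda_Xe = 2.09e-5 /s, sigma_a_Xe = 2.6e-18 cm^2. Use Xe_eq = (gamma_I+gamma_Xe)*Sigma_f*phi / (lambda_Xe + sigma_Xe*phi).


Xe_eq = (gamma_I + gamma_Xe) * Sigma_f * phi / (lambda_Xe + sigma_Xe * phi)
Numerator = (0.0574 + 0.0028) * 0.103 * 2.9534e+12 = 1.831285e+10
Denominator = 2.09e-5 + 2.6e-18 * 2.9534e+12 = 2.857884e-05
Xe_eq = 1.831285e+10 / 2.857884e-05 = 6.4078e+14 /cm^3

6.4078e+14


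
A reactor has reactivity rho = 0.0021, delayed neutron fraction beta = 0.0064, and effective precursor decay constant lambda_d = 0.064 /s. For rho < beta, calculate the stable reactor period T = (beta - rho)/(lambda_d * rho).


T = (beta - rho) / (lambda_d * rho)
T = (0.0064 - 0.0021) / (0.064 * 0.0021)
T = 31.994 s

31.994


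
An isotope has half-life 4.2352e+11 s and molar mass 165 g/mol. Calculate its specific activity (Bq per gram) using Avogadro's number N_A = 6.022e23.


lambda = ln(2) / t_half = ln(2) / 4.2352e+11 = 1.636634e-12 /s
SA = lambda * N_A / M
SA = 1.636634e-12 * 6.022e23 / 165
SA = 5.9732e+09 Bq/g

5.9732e+09


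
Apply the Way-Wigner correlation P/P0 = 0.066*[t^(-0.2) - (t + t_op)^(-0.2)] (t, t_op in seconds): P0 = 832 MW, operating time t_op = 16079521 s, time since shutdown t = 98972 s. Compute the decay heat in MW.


P/P0 = 0.066 * [t^(-0.2) - (t + t_op)^(-0.2)]
P/P0 = 0.066 * [98972^(-0.2) - (98972 + 16079521)^(-0.2)]
P/P0 = 0.066 * [0.1002069 - 0.03615866] = 0.004227184
P = 832 * 0.004227184 = 3.5170 MW

3.5170


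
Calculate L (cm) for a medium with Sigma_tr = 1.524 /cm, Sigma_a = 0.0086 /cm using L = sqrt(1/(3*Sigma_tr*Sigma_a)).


D = 1 / (3 * Sigma_tr) = 1 / (3 * 1.524) = 0.2187227 cm
L = sqrt(D / Sigma_a)
L = sqrt(0.2187227 / 0.0086)
L = 5.0431 cm

5.0431


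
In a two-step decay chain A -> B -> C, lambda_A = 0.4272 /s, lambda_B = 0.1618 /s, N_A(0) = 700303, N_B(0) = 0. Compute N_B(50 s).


N_B(t) = lambda_A * N_A0 / (lambda_B - lambda_A) * [exp(-lambda_A*t) - exp(-lambda_B*t)]
exp(-0.4272*50) = 5.290173e-10; exp(-0.1618*50) = 3.065898e-04
N_B = 0.4272 * 700303 / (0.1618 - 0.4272) * (5.290173e-10 - 3.065898e-04)
N_B = 345.60

345.60


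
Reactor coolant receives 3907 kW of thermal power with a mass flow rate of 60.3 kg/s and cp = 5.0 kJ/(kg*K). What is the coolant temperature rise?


dT = Q / (m_dot * cp)
dT = 3907 / (60.3 * 5.0)
dT = 12.959 C

12.959


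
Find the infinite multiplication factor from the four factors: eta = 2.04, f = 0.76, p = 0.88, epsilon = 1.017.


k_inf = eta * f * p * epsilon
k_inf = 2.04 * 0.76 * 0.88 * 1.017
k_inf = 1.3875

1.3875


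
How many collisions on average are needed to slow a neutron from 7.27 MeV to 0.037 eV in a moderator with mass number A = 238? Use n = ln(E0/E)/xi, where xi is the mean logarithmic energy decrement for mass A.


xi = 1 + (A-1)^2/(2A)*ln((A-1)/(A+1)) = 0.008379872 (for A = 238)
n = ln(E0/E) / xi
n = ln(7.27e6 / 0.037) / 0.008379872
n = ln(1.964865e+08) / 0.008379872 = 2278.8

2278.8


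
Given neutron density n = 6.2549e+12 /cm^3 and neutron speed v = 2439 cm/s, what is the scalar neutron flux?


phi = n * v
phi = 6.2549e+12 * 2439
phi = 1.5256e+16 /cm^2/s

1.5256e+16


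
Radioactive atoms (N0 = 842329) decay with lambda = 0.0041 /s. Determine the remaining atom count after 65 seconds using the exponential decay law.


N = N0 * exp(-lambda * t)
N = 842329 * exp(-0.0041 * 65)
N = 645271

645271


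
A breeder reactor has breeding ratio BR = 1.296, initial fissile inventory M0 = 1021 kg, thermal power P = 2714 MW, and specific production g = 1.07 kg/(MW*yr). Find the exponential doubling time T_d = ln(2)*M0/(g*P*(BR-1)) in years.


Breeding gain G = BR - 1 = 1.296 - 1 = 0.296
Fissile production rate = g * P * G = 1.07 * 2714 * 0.296 = 859.57808 kg/yr
T_d = ln(2) * M0 / (g * P * G)
T_d = ln(2) * 1021 / 859.57808 = 0.82331 yr

0.82331


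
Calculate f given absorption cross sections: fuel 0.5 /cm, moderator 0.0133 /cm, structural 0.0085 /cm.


f = Sigma_a_fuel / (Sigma_a_fuel + Sigma_a_mod + Sigma_a_other)
f = 0.5 / (0.5 + 0.0133 + 0.0085)
f = 0.95822

0.95822


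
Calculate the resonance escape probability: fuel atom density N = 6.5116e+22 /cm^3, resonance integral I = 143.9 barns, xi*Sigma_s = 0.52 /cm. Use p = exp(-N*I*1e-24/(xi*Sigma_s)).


p = exp(-N * I * 1e-24 / (xi*Sigma_s))
p = exp(-6.5116e+22 * 143.9 * 1e-24 / 0.52)
p = 1.4934e-08

1.4934e-08


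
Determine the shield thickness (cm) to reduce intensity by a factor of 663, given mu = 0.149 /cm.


x = ln(factor) / mu
x = ln(663) / 0.149
x = 43.603 cm

43.603


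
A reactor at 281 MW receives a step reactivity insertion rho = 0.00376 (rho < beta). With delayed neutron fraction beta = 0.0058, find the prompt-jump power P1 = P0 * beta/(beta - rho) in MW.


P1/P0 = beta / (beta - rho)
P1/P0 = 0.0058 / (0.0058 - 0.00376) = 2.843137
P1 = 281 * 2.843137 = 798.92 MW

798.92


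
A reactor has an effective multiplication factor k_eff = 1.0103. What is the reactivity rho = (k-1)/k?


rho = (k_eff - 1) / k_eff
rho = (1.0103 - 1) / 1.0103
rho = 0.010195

0.010195


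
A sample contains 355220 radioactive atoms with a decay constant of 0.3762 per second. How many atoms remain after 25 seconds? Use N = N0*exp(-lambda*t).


N = N0 * exp(-lambda * t)
N = 355220 * exp(-0.3762 * 25)
N = 29.239

29.239


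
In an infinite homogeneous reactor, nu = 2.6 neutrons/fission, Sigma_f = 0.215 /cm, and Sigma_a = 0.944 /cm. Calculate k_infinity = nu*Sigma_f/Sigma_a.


k_inf = nu * Sigma_f / Sigma_a
k_inf = 2.6 * 0.215 / 0.944
k_inf = 0.59216

0.59216


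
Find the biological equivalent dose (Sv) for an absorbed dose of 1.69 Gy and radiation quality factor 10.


H = D * Q
H = 1.69 * 10
H = 16.900 Sv

16.900


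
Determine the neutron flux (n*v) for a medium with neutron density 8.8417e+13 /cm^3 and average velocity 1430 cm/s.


phi = n * v
phi = 8.8417e+13 * 1430
phi = 1.2644e+17 /cm^2/s

1.2644e+17


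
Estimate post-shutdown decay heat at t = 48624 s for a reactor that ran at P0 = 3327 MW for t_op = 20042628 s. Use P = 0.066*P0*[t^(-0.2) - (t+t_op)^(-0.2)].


P/P0 = 0.066 * [t^(-0.2) - (t + t_op)^(-0.2)]
P/P0 = 0.066 * [48624^(-0.2) - (48624 + 20042628)^(-0.2)]
P/P0 = 0.066 * [0.1155127 - 0.03462570] = 0.005338542
P = 3327 * 0.005338542 = 17.761 MW

17.761


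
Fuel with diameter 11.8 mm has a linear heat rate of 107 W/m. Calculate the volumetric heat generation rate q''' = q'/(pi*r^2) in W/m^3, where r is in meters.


r = D / 2 / 1000 = 11.8 / 2 / 1000 = 0.0059 m
q''' = q' / (pi * r^2)
q''' = 107 / (pi * 0.0059^2)
q''' = 978430 W/m^3

978430


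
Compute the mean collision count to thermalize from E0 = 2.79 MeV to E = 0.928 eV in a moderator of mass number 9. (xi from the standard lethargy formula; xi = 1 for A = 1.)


xi = 1 + (A-1)^2/(2A)*ln((A-1)/(A+1)) = 0.2066007 (for A = 9)
n = ln(E0/E) / xi
n = ln(2.79e6 / 0.928) / 0.2066007
n = ln(3.006466e+06) / 0.2066007 = 72.199

72.199


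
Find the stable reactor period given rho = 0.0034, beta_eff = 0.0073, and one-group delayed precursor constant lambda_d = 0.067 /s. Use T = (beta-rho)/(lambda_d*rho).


T = (beta - rho) / (lambda_d * rho)
T = (0.0073 - 0.0034) / (0.067 * 0.0034)
T = 17.120 s

17.120


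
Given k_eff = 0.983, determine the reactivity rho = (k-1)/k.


rho = (k_eff - 1) / k_eff
rho = (0.983 - 1) / 0.983
rho = -0.017294

-0.017294


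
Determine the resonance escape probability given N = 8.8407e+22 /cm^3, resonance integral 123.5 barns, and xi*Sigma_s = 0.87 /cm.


p = exp(-N * I * 1e-24 / (xi*Sigma_s))
p = exp(-8.8407e+22 * 123.5 * 1e-24 / 0.87)
p = 3.5459e-06

3.5459e-06


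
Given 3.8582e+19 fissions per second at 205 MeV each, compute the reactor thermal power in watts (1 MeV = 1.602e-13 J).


P = fission_rate * E_MeV * 1.602e-13
P = 3.8582e+19 * 205 * 1.602e-13
P = 1.2671e+09 W

1.2671e+09


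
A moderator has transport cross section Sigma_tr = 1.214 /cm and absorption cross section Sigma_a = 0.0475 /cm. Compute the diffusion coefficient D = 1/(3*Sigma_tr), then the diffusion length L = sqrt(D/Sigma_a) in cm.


D = 1 / (3 * Sigma_tr) = 1 / (3 * 1.214) = 0.2745744 cm
L = sqrt(D / Sigma_a)
L = sqrt(0.2745744 / 0.0475)
L = 2.4043 cm

2.4043


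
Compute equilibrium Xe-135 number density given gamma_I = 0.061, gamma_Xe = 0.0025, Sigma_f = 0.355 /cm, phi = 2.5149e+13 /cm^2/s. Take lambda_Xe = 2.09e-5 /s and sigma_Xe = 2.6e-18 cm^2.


Xe_eq = (gamma_I + gamma_Xe) * Sigma_f * phi / (lambda_Xe + sigma_Xe * phi)
Numerator = (0.061 + 0.0025) * 0.355 * 2.5149e+13 = 5.669213e+11
Denominator = 2.09e-5 + 2.6e-18 * 2.5149e+13 = 8.628740e-05
Xe_eq = 5.669213e+11 / 8.628740e-05 = 6.5702e+15 /cm^3

6.5702e+15


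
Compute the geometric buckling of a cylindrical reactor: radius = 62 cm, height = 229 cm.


B^2 = (2.405/R)^2 + (pi/H)^2
B^2 = (2.405/62)^2 + (pi/229)^2
B^2 = 0.0016929 /cm^2

0.0016929


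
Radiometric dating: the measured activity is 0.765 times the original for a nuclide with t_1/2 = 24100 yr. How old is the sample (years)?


lambda = ln(2) / t_half = ln(2) / 24100 = 2.876129e-05 /yr
t = -ln(A/A0) / lambda
t = -ln(0.765) / 2.876129e-05
t = 9313.9 yr

9313.9


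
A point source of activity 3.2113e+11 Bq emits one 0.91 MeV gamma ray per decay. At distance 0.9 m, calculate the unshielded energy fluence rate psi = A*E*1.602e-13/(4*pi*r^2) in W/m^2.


psi = A * E * 1.602e-13 / (4*pi*r^2)
psi = 3.2113e+11 * 0.91 * 1.602e-13 / (4*pi*0.9^2)
psi = 0.0045993 W/m^2

0.0045993


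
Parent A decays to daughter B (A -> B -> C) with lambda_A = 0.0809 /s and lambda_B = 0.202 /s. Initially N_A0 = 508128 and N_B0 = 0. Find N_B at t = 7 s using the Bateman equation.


N_B(t) = lambda_A * N_A0 / (lambda_B - lambda_A) * [exp(-lambda_A*t) - exp(-lambda_B*t)]
exp(-0.0809*7) = 0.5676218; exp(-0.202*7) = 0.2431687
N_B = 0.0809 * 508128 / (0.202 - 0.0809) * (0.5676218 - 0.2431687)
N_B = 110136

110136


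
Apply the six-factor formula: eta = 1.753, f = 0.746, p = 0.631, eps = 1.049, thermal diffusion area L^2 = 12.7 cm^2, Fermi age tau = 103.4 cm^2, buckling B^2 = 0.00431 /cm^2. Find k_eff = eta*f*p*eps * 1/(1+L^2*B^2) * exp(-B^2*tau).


k_inf = eta*f*p*eps = 1.753*0.746*0.631*1.049 = 0.8656166
P_TNL = 1/(1 + L^2*B^2) = 1/(1 + 12.7*0.00431) = 0.9481037
P_FNL = exp(-B^2*tau) = exp(-0.00431*103.4) = 0.6404053
k_eff = k_inf * P_TNL * P_FNL = 0.8656166 * 0.9481037 * 0.6404053
k_eff = 0.52558

0.52558


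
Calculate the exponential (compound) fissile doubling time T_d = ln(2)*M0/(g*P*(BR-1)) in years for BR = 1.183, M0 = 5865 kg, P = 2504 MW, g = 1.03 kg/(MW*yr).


Breeding gain G = BR - 1 = 1.183 - 1 = 0.183
Fissile production rate = g * P * G = 1.03 * 2504 * 0.183 = 471.97896 kg/yr
T_d = ln(2) * M0 / (g * P * G)
T_d = ln(2) * 5865 / 471.97896 = 8.6133 yr

8.6133


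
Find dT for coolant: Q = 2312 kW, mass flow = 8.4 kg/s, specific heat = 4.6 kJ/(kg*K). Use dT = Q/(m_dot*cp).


dT = Q / (m_dot * cp)
dT = 2312 / (8.4 * 4.6)
dT = 59.834 C

59.834


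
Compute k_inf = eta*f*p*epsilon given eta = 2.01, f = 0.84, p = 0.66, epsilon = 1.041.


k_inf = eta * f * p * epsilon
k_inf = 2.01 * 0.84 * 0.66 * 1.041
k_inf = 1.1600

1.1600


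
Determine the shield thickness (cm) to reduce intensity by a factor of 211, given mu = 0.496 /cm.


x = ln(factor) / mu
x = ln(211) / 0.496
x = 10.790 cm

10.790


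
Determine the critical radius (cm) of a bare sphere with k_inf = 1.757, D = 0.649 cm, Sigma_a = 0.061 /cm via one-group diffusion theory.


L^2 = D / Sigma_a = 0.649 / 0.061 = 10.63934 cm^2
B_m^2 = (k_inf - 1) / L^2 = (1.757 - 1) / 10.63934 = 0.07115103 /cm^2
For a bare sphere: B_g = pi/R, so R_c = pi / sqrt(B_m^2)
R_c = pi / sqrt(0.07115103) = 11.778 cm

11.778


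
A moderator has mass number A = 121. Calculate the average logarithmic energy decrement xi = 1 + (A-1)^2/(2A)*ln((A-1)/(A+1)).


xi = 1 + (A-1)^2/(2A) * ln((A-1)/(A+1))
xi = 1 + (121-1)^2/(2*121) * ln((121-1)/(121 +1))
xi = 0.016438

0.016438


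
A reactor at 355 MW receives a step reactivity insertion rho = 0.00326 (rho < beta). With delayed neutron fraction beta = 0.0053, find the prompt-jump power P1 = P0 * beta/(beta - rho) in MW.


P1/P0 = beta / (beta - rho)
P1/P0 = 0.0053 / (0.0053 - 0.00326) = 2.598039
P1 = 355 * 2.598039 = 922.30 MW

922.30


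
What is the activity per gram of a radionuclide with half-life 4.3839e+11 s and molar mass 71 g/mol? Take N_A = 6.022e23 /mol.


lambda = ln(2) / t_half = ln(2) / 4.3839e+11 = 1.581120e-12 /s
SA = lambda * N_A / M
SA = 1.581120e-12 * 6.022e23 / 71
SA = 1.3411e+10 Bq/g

1.3411e+10


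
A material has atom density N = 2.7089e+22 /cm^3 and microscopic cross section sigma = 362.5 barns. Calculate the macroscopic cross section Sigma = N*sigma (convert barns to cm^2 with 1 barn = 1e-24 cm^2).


Sigma = N * sigma_barns * 1e-24
Sigma = 2.7089e+22 * 362.5 * 1e-24
Sigma = 9.8198 /cm

9.8198


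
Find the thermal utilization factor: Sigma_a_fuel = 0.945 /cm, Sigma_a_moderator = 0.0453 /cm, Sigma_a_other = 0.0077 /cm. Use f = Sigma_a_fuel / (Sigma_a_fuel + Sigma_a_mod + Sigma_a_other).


f = Sigma_a_fuel / (Sigma_a_fuel + Sigma_a_mod + Sigma_a_other)
f = 0.945 / (0.945 + 0.0453 + 0.0077)
f = 0.94689

0.94689


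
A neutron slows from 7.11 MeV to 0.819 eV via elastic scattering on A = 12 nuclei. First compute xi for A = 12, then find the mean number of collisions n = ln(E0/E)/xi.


xi = 1 + (A-1)^2/(2A)*ln((A-1)/(A+1)) = 0.1577690 (for A = 12)
n = ln(E0/E) / xi
n = ln(7.11e6 / 0.819) / 0.1577690
n = ln(8.681319e+06) / 0.1577690 = 101.27

101.27


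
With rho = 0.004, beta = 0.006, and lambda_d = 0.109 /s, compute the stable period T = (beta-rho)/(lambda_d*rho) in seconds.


T = (beta - rho) / (lambda_d * rho)
T = (0.006 - 0.004) / (0.109 * 0.004)
T = 4.5872 s

4.5872


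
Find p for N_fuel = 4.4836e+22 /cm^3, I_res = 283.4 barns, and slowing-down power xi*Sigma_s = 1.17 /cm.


p = exp(-N * I * 1e-24 / (xi*Sigma_s))
p = exp(-4.4836e+22 * 283.4 * 1e-24 / 1.17)
p = 1.9206e-05

1.9206e-05


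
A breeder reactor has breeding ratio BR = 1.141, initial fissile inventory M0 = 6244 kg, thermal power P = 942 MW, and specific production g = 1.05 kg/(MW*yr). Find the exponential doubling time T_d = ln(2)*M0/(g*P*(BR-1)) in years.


Breeding gain G = BR - 1 = 1.141 - 1 = 0.141
Fissile production rate = g * P * G = 1.05 * 942 * 0.141 = 139.4631 kg/yr
T_d = ln(2) * M0 / (g * P * G)
T_d = ln(2) * 6244 / 139.4631 = 31.033 yr

31.033


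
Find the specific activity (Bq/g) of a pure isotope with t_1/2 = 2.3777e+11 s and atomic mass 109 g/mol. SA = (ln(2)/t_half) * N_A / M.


lambda = ln(2) / t_half = ln(2) / 2.3777e+11 = 2.915200e-12 /s
SA = lambda * N_A / M
SA = 2.915200e-12 * 6.022e23 / 109
SA = 1.6106e+10 Bq/g

1.6106e+10


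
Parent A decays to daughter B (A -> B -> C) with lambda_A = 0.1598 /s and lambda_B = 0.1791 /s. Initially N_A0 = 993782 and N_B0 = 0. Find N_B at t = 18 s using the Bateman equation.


N_B(t) = lambda_A * N_A0 / (lambda_B - lambda_A) * [exp(-lambda_A*t) - exp(-lambda_B*t)]
exp(-0.1598*18) = 0.05633721; exp(-0.1791*18) = 0.03980352
N_B = 0.1598 * 993782 / (0.1791 - 0.1598) * (0.05633721 - 0.03980352)
N_B = 136044

136044


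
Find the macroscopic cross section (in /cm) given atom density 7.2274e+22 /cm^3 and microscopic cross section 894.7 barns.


Sigma = N * sigma_barns * 1e-24
Sigma = 7.2274e+22 * 894.7 * 1e-24
Sigma = 64.664 /cm

64.664


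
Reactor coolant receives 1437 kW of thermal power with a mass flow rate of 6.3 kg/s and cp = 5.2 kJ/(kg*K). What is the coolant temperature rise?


dT = Q / (m_dot * cp)
dT = 1437 / (6.3 * 5.2)
dT = 43.864 C

43.864


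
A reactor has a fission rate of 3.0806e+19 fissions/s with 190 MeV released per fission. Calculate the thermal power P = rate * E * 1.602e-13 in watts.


P = fission_rate * E_MeV * 1.602e-13
P = 3.0806e+19 * 190 * 1.602e-13
P = 9.3767e+08 W

9.3767e+08


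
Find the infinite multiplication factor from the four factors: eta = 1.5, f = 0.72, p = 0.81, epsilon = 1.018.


k_inf = eta * f * p * epsilon
k_inf = 1.5 * 0.72 * 0.81 * 1.018
k_inf = 0.89055

0.89055


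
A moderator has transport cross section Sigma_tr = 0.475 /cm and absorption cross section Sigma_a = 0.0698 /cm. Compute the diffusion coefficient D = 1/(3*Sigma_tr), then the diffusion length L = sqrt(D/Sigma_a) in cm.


D = 1 / (3 * Sigma_tr) = 1 / (3 * 0.475) = 0.7017544 cm
L = sqrt(D / Sigma_a)
L = sqrt(0.7017544 / 0.0698)
L = 3.1708 cm

3.1708


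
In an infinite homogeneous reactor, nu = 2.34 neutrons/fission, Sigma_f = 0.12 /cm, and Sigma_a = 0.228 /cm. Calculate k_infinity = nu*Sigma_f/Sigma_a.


k_inf = nu * Sigma_f / Sigma_a
k_inf = 2.34 * 0.12 / 0.228
k_inf = 1.2316

1.2316


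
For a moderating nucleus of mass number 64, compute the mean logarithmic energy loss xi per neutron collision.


xi = 1 + (A-1)^2/(2A) * ln((A-1)/(A+1))
xi = 1 + (64-1)^2/(2*64) * ln((64-1)/(64 +1))
xi = 0.030927

0.030927


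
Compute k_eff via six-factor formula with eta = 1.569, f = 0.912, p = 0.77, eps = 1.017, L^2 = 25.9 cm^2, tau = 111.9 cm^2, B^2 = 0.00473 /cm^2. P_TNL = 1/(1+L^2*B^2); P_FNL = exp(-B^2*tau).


k_inf = eta*f*p*eps = 1.569*0.912*0.77*1.017 = 1.120545
P_TNL = 1/(1 + L^2*B^2) = 1/(1 + 25.9*0.00473) = 0.8908630
P_FNL = exp(-B^2*tau) = exp(-0.00473*111.9) = 0.5890248
k_eff = k_inf * P_TNL * P_FNL = 1.120545 * 0.8908630 * 0.5890248
k_eff = 0.58800

0.58800


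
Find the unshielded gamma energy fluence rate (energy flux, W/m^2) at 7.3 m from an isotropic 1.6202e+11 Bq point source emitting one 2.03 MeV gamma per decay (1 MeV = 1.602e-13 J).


psi = A * E * 1.602e-13 / (4*pi*r^2)
psi = 1.6202e+11 * 2.03 * 1.602e-13 / (4*pi*7.3^2)
psi = 7.8681e-05 W/m^2

7.8681e-05


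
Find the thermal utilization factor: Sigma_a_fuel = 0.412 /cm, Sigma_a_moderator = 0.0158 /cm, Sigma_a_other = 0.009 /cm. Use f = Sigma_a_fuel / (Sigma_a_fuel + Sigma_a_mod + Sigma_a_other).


f = Sigma_a_fuel / (Sigma_a_fuel + Sigma_a_mod + Sigma_a_other)
f = 0.412 / (0.412 + 0.0158 + 0.009)
f = 0.94322

0.94322


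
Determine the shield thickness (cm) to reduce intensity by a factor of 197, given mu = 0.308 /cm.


x = ln(factor) / mu
x = ln(197) / 0.308
x = 17.153 cm

17.153


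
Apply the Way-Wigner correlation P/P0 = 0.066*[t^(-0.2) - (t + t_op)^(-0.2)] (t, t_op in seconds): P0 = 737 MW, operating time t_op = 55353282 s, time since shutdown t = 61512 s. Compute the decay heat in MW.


P/P0 = 0.066 * [t^(-0.2) - (t + t_op)^(-0.2)]
P/P0 = 0.066 * [61512^(-0.2) - (61512 + 55353282)^(-0.2)]
P/P0 = 0.066 * [0.1102067 - 0.02826668] = 0.005408041
P = 737 * 0.005408041 = 3.9857 MW

3.9857


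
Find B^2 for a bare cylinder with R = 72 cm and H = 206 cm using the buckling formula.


B^2 = (2.405/R)^2 + (pi/H)^2
B^2 = (2.405/72)^2 + (pi/206)^2
B^2 = 0.0013483 /cm^2

0.0013483


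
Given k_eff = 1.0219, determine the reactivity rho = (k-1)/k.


rho = (k_eff - 1) / k_eff
rho = (1.0219 - 1) / 1.0219
rho = 0.021431

0.021431


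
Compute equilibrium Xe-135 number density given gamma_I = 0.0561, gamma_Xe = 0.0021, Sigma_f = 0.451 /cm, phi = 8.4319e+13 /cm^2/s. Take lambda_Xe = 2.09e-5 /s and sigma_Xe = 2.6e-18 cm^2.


Xe_eq = (gamma_I + gamma_Xe) * Sigma_f * phi / (lambda_Xe + sigma_Xe * phi)
Numerator = (0.0561 + 0.0021) * 0.451 * 8.4319e+13 = 2.213222e+12
Denominator = 2.09e-5 + 2.6e-18 * 8.4319e+13 = 2.401294e-04
Xe_eq = 2.213222e+12 / 2.401294e-04 = 9.2168e+15 /cm^3

9.2168e+15


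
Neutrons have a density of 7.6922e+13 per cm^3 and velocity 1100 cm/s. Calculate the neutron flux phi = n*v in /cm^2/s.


phi = n * v
phi = 7.6922e+13 * 1100
phi = 8.4614e+16 /cm^2/s

8.4614e+16


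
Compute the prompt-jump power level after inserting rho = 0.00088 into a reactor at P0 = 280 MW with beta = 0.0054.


P1/P0 = beta / (beta - rho)
P1/P0 = 0.0054 / (0.0054 - 0.00088) = 1.194690
P1 = 280 * 1.194690 = 334.51 MW

334.51


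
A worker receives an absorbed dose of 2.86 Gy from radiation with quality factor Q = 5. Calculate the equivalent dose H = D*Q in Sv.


H = D * Q
H = 2.86 * 5
H = 14.300 Sv

14.300


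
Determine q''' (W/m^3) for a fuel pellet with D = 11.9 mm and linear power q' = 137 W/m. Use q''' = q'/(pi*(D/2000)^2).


r = D / 2 / 1000 = 11.9 / 2 / 1000 = 0.00595 m
q''' = q' / (pi * r^2)
q''' = 137 / (pi * 0.00595^2)
q''' = 1.2318e+06 W/m^3

1.2318e+06


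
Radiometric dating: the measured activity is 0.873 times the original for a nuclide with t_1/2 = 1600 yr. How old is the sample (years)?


lambda = ln(2) / t_half = ln(2) / 1600 = 4.332170e-04 /yr
t = -ln(A/A0) / lambda
t = -ln(0.873) / 4.332170e-04
t = 313.51 yr

313.51


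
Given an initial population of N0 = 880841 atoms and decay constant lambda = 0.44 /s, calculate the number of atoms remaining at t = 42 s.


N = N0 * exp(-lambda * t)
N = 880841 * exp(-0.44 * 42)
N = 0.0083011

0.0083011


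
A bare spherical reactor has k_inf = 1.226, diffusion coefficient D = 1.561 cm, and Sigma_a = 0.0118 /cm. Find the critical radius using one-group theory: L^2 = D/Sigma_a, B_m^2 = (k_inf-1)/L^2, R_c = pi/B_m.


L^2 = D / Sigma_a = 1.561 / 0.0118 = 132.2881 cm^2
B_m^2 = (k_inf - 1) / L^2 = (1.226 - 1) / 132.2881 = 0.001708393 /cm^2
For a bare sphere: B_g = pi/R, so R_c = pi / sqrt(B_m^2)
R_c = pi / sqrt(0.001708393) = 76.007 cm

76.007


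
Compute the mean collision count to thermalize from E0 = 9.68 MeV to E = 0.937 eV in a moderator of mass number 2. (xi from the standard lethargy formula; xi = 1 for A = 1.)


xi = 1 + (A-1)^2/(2A)*ln((A-1)/(A+1)) = 0.7253469 (for A = 2)
n = ln(E0/E) / xi
n = ln(9.68e6 / 0.937) / 0.7253469
n = ln(1.033084e+07) / 0.7253469 = 22.266

22.266


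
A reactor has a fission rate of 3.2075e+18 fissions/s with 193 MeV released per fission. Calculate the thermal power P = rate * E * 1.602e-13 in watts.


P = fission_rate * E_MeV * 1.602e-13
P = 3.2075e+18 * 193 * 1.602e-13
P = 9.9171e+07 W

9.9171e+07


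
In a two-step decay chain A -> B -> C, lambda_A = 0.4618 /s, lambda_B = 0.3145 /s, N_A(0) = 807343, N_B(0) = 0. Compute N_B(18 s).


N_B(t) = lambda_A * N_A0 / (lambda_B - lambda_A) * [exp(-lambda_A*t) - exp(-lambda_B*t)]
exp(-0.4618*18) = 2.454542e-04; exp(-0.3145*18) = 0.003479036
N_B = 0.4618 * 807343 / (0.3145 - 0.4618) * (2.454542e-04 - 0.003479036)
N_B = 8184.5

8184.5


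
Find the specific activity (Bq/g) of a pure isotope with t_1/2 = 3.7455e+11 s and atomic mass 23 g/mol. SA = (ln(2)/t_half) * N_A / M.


lambda = ln(2) / t_half = ln(2) / 3.7455e+11 = 1.850613e-12 /s
SA = lambda * N_A / M
SA = 1.850613e-12 * 6.022e23 / 23
SA = 4.8454e+10 Bq/g

4.8454e+10


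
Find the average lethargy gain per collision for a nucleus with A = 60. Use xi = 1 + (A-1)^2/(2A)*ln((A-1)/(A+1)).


xi = 1 + (A-1)^2/(2A) * ln((A-1)/(A+1))
xi = 1 + (60-1)^2/(2*60) * ln((60-1)/(60 +1))
xi = 0.032966

0.032966


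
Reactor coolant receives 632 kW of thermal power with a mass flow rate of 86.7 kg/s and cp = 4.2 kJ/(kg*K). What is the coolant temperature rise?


dT = Q / (m_dot * cp)
dT = 632 / (86.7 * 4.2)
dT = 1.7356 C

1.7356


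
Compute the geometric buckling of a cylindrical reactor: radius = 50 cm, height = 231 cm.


B^2 = (2.405/R)^2 + (pi/H)^2
B^2 = (2.405/50)^2 + (pi/231)^2
B^2 = 0.0024986 /cm^2

0.0024986


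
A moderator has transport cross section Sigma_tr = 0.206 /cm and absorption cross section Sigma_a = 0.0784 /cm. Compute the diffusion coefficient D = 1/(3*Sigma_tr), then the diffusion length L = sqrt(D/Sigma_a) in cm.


D = 1 / (3 * Sigma_tr) = 1 / (3 * 0.206) = 1.618123 cm
L = sqrt(D / Sigma_a)
L = sqrt(1.618123 / 0.0784)
L = 4.5431 cm

4.5431


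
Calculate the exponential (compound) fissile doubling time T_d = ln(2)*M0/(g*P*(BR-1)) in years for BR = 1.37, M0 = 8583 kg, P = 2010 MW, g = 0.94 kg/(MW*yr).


Breeding gain G = BR - 1 = 1.37 - 1 = 0.37
Fissile production rate = g * P * G = 0.94 * 2010 * 0.37 = 699.078 kg/yr
T_d = ln(2) * M0 / (g * P * G)
T_d = ln(2) * 8583 / 699.078 = 8.5102 yr

8.5102


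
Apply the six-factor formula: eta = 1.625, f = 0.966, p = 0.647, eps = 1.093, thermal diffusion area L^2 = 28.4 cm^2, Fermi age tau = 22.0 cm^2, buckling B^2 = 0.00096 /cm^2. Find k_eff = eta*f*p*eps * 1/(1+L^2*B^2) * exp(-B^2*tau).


k_inf = eta*f*p*eps = 1.625*0.966*0.647*1.093 = 1.110082
P_TNL = 1/(1 + L^2*B^2) = 1/(1 + 28.4*0.00096) = 0.9734596
P_FNL = exp(-B^2*tau) = exp(-0.00096*22.0) = 0.9791015
k_eff = k_inf * P_TNL * P_FNL = 1.110082 * 0.9734596 * 0.9791015
k_eff = 1.0580

1.0580


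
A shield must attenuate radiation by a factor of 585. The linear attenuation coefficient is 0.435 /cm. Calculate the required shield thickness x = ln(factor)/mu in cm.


x = ln(factor) / mu
x = ln(585) / 0.435
x = 14.647 cm

14.647


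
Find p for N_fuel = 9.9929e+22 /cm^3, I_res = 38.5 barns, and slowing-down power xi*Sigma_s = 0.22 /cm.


p = exp(-N * I * 1e-24 / (xi*Sigma_s))
p = exp(-9.9929e+22 * 38.5 * 1e-24 / 0.22)
p = 2.5424e-08

2.5424e-08


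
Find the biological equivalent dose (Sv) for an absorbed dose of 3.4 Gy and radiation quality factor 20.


H = D * Q
H = 3.4 * 20
H = 68.000 Sv

68.000


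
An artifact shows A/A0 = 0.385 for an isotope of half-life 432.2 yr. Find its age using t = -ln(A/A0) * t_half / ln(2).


lambda = ln(2) / t_half = ln(2) / 432.2 = 0.001603765 /yr
t = -ln(A/A0) / lambda
t = -ln(0.385) / 0.001603765
t = 595.17 yr

595.17


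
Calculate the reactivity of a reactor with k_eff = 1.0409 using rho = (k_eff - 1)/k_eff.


rho = (k_eff - 1) / k_eff
rho = (1.0409 - 1) / 1.0409
rho = 0.039293

0.039293


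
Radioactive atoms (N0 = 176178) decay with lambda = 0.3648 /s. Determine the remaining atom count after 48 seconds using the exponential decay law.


N = N0 * exp(-lambda * t)
N = 176178 * exp(-0.3648 * 48)
N = 0.0043781

0.0043781


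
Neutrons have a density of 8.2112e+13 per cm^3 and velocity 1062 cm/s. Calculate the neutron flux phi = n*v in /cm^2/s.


phi = n * v
phi = 8.2112e+13 * 1062
phi = 8.7203e+16 /cm^2/s

8.7203e+16


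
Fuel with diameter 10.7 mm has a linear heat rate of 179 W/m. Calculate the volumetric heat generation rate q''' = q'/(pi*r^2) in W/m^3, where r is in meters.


r = D / 2 / 1000 = 10.7 / 2 / 1000 = 0.00535 m
q''' = q' / (pi * r^2)
q''' = 179 / (pi * 0.00535^2)
q''' = 1.9907e+06 W/m^3

1.9907e+06


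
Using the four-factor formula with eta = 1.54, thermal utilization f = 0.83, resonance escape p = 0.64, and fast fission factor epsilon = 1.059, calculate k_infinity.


k_inf = eta * f * p * epsilon
k_inf = 1.54 * 0.83 * 0.64 * 1.059
k_inf = 0.86631

0.86631
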